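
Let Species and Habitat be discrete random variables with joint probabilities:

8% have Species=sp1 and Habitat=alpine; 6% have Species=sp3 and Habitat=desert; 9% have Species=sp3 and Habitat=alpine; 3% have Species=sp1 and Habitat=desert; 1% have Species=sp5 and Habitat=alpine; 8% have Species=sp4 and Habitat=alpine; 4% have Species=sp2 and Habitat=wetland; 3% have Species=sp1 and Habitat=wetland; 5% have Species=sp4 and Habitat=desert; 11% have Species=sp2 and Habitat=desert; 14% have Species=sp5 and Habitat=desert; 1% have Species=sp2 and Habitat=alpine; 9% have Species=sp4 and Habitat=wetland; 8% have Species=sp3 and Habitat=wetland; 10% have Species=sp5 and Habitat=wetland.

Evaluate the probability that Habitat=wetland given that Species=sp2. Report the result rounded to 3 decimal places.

0.250

P(Species=sp2) = 0.04 + 0.11 + 0.01 = 0.16.
P(Habitat=wetland | Species=sp2) = 0.04/0.16 = 0.250.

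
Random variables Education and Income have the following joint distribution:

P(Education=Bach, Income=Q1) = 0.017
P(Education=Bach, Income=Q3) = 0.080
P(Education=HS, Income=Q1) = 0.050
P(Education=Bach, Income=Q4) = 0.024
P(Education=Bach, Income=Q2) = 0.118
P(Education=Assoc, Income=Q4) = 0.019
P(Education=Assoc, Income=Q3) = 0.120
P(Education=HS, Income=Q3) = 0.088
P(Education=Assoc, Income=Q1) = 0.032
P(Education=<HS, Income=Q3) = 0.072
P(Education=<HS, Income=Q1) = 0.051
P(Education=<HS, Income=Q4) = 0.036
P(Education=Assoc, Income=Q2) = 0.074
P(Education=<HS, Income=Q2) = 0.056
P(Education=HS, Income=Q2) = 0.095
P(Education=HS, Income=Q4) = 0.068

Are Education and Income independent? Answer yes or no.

no

P(Education=Bach) = 0.239 and P(Income=Q2) = 0.343, so their product is 0.08198, but P(Education=Bach, Income=Q2) = 0.118. Since these differ, Education and Income are not independent.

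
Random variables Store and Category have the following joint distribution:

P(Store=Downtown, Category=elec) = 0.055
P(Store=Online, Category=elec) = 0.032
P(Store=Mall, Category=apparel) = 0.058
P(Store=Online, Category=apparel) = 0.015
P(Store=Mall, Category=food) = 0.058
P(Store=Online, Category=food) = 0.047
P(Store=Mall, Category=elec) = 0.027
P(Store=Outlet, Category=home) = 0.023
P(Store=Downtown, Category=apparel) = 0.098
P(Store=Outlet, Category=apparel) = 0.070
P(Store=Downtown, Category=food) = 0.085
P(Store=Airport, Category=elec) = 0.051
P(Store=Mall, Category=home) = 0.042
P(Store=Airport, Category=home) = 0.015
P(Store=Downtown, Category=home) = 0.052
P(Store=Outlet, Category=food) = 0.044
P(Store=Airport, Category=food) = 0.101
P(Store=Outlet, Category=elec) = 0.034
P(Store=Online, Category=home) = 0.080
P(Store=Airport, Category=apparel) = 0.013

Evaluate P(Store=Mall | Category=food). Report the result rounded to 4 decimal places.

0.1731

P(Category=food) = 0.085 + 0.058 + 0.101 + 0.044 + 0.047 = 0.335.
P(Store=Mall | Category=food) = 0.058/0.335 = 0.1731.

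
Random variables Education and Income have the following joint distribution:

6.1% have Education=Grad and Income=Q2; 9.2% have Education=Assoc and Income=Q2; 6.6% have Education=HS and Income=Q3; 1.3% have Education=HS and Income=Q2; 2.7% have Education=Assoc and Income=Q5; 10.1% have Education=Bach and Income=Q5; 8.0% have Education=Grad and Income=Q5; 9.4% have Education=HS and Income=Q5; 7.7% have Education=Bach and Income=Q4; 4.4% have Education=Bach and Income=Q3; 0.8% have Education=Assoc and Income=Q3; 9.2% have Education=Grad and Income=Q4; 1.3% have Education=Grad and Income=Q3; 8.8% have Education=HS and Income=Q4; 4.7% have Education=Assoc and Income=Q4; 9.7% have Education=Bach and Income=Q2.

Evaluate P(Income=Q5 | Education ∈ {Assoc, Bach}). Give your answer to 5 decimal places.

0.25963

P(Education=Assoc) = 0.092 + 0.008 + 0.047 + 0.027 = 0.174.
P(Education=Bach) = 0.097 + 0.044 + 0.077 + 0.101 = 0.319.
P(Education ∈ {Assoc, Bach}) = 0.174 + 0.319 = 0.493; P(Income=Q5, Education ∈ {Assoc, Bach}) = 0.027 + 0.101 = 0.128.
P(Income=Q5 | Education ∈ {Assoc, Bach}) = 0.128/0.493 = 0.25963.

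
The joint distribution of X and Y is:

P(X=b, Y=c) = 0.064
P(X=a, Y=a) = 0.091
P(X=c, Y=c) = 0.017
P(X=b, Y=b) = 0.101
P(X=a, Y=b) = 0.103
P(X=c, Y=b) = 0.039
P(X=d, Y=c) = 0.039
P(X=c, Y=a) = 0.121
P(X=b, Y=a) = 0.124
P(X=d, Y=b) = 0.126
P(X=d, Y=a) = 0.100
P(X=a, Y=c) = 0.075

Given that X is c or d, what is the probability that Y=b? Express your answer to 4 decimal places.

0.3733

P(X=c) = 0.121 + 0.039 + 0.017 = 0.177.
P(X=d) = 0.100 + 0.126 + 0.039 = 0.265.
P(X ∈ {c, d}) = 0.177 + 0.265 = 0.442; P(Y=b, X ∈ {c, d}) = 0.039 + 0.126 = 0.165.
P(Y=b | X ∈ {c, d}) = 0.165/0.442 = 0.3733.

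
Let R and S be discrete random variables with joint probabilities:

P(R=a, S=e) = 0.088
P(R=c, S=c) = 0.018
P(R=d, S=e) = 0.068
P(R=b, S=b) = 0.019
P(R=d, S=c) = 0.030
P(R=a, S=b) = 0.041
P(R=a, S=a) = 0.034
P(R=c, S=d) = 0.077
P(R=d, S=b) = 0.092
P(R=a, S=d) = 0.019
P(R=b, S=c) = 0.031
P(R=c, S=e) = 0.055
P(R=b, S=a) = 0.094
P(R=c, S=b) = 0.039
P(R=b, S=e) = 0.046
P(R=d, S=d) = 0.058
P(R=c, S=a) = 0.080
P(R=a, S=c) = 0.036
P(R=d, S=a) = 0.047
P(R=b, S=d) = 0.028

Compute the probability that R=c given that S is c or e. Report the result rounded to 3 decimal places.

0.196

P(S=c) = 0.036 + 0.031 + 0.018 + 0.030 = 0.115.
P(S=e) = 0.088 + 0.046 + 0.055 + 0.068 = 0.257.
P(S ∈ {c, e}) = 0.115 + 0.257 = 0.372; P(R=c, S ∈ {c, e}) = 0.018 + 0.055 = 0.073.
P(R=c | S ∈ {c, e}) = 0.073/0.372 = 0.196.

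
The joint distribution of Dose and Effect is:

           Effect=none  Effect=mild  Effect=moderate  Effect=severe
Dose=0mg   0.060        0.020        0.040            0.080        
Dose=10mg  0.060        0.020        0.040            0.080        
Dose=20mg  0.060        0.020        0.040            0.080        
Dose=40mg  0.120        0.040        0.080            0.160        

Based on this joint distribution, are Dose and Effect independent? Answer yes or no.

Every cell satisfies P(Dose,Effect) = P(Dose)·P(Effect). For instance P(Dose=0mg) = 0.200, P(Effect=moderate) = 0.200, and 0.200×0.200 = 0.040 matches the joint entry. So Dose and Effect are independent.

yes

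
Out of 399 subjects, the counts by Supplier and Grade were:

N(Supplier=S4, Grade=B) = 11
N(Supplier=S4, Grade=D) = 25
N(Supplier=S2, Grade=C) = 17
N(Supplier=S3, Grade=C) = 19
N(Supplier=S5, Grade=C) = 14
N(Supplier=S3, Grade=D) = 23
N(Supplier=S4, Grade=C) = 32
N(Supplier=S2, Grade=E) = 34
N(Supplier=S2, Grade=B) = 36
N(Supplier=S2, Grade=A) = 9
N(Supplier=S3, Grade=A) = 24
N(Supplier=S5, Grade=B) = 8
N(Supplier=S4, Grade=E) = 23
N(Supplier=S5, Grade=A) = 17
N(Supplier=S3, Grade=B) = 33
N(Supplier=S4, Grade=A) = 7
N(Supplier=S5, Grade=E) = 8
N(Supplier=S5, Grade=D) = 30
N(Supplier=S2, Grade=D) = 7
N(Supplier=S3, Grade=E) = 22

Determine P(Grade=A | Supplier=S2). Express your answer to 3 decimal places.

0.087

Total with Supplier=S2: 9 + 36 + 17 + 7 + 34 = 103.
P(Grade=A | Supplier=S2) = 9/103 = 0.087.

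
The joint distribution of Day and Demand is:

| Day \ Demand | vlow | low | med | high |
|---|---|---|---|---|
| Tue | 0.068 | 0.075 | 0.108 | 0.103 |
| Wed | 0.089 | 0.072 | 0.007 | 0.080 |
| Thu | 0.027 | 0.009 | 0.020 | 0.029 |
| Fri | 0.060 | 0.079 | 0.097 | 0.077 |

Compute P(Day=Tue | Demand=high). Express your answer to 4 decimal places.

P(Demand=high) = 0.103 + 0.080 + 0.029 + 0.077 = 0.289.
P(Day=Tue | Demand=high) = 0.103/0.289 = 0.3564.

0.3564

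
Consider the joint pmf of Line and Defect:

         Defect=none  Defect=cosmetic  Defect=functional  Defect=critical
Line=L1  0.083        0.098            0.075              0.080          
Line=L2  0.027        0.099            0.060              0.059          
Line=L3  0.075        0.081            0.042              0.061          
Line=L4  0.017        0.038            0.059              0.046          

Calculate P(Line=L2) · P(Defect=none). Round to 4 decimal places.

0.0495

P(Line=L2) = 0.027 + 0.099 + 0.060 + 0.059 = 0.245.
P(Defect=none) = 0.083 + 0.027 + 0.075 + 0.017 = 0.202.
Product: 0.245 × 0.202 = 0.0495.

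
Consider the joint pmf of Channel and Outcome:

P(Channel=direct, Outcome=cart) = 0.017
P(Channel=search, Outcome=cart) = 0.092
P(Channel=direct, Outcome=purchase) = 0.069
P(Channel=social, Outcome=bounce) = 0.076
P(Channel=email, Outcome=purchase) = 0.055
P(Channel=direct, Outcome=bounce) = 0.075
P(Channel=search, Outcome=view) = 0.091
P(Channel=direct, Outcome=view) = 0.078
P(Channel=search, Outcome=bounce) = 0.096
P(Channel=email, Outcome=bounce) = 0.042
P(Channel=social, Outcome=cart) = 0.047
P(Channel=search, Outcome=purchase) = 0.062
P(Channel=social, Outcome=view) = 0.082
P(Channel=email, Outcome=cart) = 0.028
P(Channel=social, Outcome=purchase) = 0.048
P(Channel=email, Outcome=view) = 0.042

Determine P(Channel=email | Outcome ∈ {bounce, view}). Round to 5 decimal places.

P(Outcome=bounce) = 0.042 + 0.096 + 0.076 + 0.075 = 0.289.
P(Outcome=view) = 0.042 + 0.091 + 0.082 + 0.078 = 0.293.
P(Outcome ∈ {bounce, view}) = 0.289 + 0.293 = 0.582; P(Channel=email, Outcome ∈ {bounce, view}) = 0.042 + 0.042 = 0.084.
P(Channel=email | Outcome ∈ {bounce, view}) = 0.084/0.582 = 0.14433.

0.14433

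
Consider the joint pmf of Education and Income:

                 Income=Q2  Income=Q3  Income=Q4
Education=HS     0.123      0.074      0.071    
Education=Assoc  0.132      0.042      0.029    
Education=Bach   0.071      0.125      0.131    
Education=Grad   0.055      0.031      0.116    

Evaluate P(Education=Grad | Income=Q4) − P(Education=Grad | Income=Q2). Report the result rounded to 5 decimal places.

0.18994

P(Income=Q4) = 0.071 + 0.029 + 0.131 + 0.116 = 0.347; P(Education=Grad | Income=Q4) = 0.116/0.347 = 0.334294.
P(Income=Q2) = 0.123 + 0.132 + 0.071 + 0.055 = 0.381; P(Education=Grad | Income=Q2) = 0.055/0.381 = 0.144357.
Difference = 0.18994.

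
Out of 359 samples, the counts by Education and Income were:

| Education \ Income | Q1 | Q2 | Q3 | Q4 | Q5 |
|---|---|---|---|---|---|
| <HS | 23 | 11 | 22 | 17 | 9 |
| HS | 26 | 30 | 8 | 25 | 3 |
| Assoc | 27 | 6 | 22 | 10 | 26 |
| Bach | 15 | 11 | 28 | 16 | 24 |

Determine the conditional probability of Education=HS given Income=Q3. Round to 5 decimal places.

0.10000

Total with Income=Q3: 22 + 8 + 22 + 28 = 80.
P(Education=HS | Income=Q3) = 8/80 = 0.10000.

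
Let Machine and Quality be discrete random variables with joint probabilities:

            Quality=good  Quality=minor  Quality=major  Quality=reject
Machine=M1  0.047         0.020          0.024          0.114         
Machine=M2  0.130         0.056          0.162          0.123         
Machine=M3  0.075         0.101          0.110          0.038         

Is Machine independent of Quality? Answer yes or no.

P(Machine=M1) = 0.205 and P(Quality=reject) = 0.275, so their product is 0.05638, but P(Machine=M1, Quality=reject) = 0.114. Since these differ, Machine and Quality are not independent.

no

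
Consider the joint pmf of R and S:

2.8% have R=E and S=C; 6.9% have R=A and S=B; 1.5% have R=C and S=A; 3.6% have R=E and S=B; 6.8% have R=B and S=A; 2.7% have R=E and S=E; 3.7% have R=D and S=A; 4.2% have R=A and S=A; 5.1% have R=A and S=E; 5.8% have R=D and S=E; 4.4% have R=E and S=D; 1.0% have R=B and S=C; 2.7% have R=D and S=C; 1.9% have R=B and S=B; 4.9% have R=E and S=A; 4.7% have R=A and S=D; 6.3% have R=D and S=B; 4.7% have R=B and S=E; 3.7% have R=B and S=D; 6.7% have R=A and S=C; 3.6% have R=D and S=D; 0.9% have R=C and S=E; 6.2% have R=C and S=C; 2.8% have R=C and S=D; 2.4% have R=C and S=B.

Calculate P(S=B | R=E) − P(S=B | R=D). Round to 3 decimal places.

-0.089

P(R=E) = 0.049 + 0.036 + 0.028 + 0.044 + 0.027 = 0.184; P(S=B | R=E) = 0.036/0.184 = 0.1957.
P(R=D) = 0.037 + 0.063 + 0.027 + 0.036 + 0.058 = 0.221; P(S=B | R=D) = 0.063/0.221 = 0.2851.
Difference = -0.089.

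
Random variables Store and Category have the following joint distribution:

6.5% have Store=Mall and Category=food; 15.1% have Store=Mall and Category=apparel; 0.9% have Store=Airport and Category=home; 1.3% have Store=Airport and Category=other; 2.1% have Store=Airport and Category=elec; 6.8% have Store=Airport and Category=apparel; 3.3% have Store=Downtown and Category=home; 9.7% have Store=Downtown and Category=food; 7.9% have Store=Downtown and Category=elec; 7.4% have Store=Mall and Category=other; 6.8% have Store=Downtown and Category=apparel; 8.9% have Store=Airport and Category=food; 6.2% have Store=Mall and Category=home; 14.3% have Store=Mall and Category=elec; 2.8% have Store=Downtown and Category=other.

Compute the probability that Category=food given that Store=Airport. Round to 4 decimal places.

0.4450

P(Store=Airport) = 0.089 + 0.068 + 0.021 + 0.009 + 0.013 = 0.200.
P(Category=food | Store=Airport) = 0.089/0.200 = 0.4450.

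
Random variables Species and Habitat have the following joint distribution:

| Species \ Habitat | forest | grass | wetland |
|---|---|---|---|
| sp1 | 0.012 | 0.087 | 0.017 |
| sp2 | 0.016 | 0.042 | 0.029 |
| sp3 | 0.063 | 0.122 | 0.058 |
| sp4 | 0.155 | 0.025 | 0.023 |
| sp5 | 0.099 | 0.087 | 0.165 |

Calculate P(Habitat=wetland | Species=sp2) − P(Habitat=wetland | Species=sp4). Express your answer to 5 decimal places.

0.22003

P(Species=sp2) = 0.016 + 0.042 + 0.029 = 0.087; P(Habitat=wetland | Species=sp2) = 0.029/0.087 = 0.333333.
P(Species=sp4) = 0.155 + 0.025 + 0.023 = 0.203; P(Habitat=wetland | Species=sp4) = 0.023/0.203 = 0.113300.
Difference = 0.22003.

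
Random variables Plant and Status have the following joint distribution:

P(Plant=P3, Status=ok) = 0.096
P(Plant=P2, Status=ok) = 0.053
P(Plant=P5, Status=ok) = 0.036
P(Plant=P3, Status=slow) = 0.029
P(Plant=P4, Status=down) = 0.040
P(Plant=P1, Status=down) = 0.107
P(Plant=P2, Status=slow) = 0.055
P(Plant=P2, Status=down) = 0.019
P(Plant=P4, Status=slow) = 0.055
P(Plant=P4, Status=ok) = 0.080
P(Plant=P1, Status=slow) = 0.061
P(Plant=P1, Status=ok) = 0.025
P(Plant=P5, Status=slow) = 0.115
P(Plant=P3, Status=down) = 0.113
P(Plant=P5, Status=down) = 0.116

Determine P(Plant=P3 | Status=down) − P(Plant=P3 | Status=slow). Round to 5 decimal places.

0.19401

P(Status=down) = 0.107 + 0.019 + 0.113 + 0.040 + 0.116 = 0.395; P(Plant=P3 | Status=down) = 0.113/0.395 = 0.286076.
P(Status=slow) = 0.061 + 0.055 + 0.029 + 0.055 + 0.115 = 0.315; P(Plant=P3 | Status=slow) = 0.029/0.315 = 0.092063.
Difference = 0.19401.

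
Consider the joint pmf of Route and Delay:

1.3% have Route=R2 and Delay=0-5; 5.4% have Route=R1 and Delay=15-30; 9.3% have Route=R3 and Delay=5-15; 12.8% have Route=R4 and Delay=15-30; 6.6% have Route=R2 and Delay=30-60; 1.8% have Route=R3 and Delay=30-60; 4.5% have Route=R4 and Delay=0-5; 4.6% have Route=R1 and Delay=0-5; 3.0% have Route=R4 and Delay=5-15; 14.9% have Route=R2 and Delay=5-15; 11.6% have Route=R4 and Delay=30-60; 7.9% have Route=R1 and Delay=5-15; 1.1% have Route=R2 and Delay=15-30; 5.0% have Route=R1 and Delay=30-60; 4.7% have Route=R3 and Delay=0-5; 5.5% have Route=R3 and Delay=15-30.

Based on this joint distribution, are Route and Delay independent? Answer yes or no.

no

P(Route=R4) = 0.319 and P(Delay=5-15) = 0.351, so their product is 0.11197, but P(Route=R4, Delay=5-15) = 0.030. Since these differ, Route and Delay are not independent.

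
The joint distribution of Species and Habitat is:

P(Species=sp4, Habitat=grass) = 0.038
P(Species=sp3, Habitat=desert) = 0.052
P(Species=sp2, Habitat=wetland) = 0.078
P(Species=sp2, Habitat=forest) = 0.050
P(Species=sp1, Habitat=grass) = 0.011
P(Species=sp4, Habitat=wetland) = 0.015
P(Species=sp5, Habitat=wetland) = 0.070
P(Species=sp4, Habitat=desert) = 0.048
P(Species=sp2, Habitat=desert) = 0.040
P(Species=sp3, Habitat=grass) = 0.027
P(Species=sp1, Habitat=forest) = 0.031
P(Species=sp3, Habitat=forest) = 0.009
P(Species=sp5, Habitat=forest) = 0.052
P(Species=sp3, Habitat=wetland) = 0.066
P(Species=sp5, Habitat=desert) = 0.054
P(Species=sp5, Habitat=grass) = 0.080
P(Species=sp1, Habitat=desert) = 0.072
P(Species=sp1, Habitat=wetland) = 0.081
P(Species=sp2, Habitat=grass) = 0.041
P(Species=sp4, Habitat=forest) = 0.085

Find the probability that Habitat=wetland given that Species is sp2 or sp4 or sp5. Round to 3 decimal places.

0.250

P(Species=sp2) = 0.050 + 0.041 + 0.078 + 0.040 = 0.209.
P(Species=sp4) = 0.085 + 0.038 + 0.015 + 0.048 = 0.186.
P(Species=sp5) = 0.052 + 0.080 + 0.070 + 0.054 = 0.256.
P(Species ∈ {sp2, sp4, sp5}) = 0.209 + 0.186 + 0.256 = 0.651; P(Habitat=wetland, Species ∈ {sp2, sp4, sp5}) = 0.078 + 0.015 + 0.070 = 0.163.
P(Habitat=wetland | Species ∈ {sp2, sp4, sp5}) = 0.163/0.651 = 0.250.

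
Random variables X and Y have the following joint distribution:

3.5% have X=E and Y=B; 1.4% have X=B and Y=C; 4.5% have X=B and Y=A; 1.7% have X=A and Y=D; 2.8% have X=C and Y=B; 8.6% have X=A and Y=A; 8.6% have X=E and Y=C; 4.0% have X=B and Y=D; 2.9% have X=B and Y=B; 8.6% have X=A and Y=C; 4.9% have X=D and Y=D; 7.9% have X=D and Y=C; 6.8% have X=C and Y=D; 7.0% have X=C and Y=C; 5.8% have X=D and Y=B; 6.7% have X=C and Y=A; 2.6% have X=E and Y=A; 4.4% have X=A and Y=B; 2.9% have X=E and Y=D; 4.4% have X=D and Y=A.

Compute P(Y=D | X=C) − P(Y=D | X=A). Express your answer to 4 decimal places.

0.2189

P(X=C) = 0.067 + 0.028 + 0.070 + 0.068 = 0.233; P(Y=D | X=C) = 0.068/0.233 = 0.29185.
P(X=A) = 0.086 + 0.044 + 0.086 + 0.017 = 0.233; P(Y=D | X=A) = 0.017/0.233 = 0.07296.
Difference = 0.2189.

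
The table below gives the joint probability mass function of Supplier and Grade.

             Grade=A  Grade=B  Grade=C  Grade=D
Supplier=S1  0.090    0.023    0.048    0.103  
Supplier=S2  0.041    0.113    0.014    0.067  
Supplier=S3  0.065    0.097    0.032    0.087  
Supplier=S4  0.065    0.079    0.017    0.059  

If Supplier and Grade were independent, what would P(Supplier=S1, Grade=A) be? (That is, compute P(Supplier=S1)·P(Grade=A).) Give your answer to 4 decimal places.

P(Supplier=S1) = 0.090 + 0.023 + 0.048 + 0.103 = 0.264.
P(Grade=A) = 0.090 + 0.041 + 0.065 + 0.065 = 0.261.
Product: 0.264 × 0.261 = 0.0689.

0.0689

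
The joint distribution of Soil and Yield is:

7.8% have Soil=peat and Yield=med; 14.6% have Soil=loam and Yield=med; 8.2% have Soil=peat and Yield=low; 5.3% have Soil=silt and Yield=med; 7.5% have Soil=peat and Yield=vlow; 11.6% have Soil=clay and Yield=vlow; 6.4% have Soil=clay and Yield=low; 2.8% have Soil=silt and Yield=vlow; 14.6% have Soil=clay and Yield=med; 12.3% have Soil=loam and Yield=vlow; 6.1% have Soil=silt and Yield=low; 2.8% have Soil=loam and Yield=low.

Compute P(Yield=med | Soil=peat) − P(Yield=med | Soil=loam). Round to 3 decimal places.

P(Soil=peat) = 0.075 + 0.082 + 0.078 = 0.235; P(Yield=med | Soil=peat) = 0.078/0.235 = 0.3319.
P(Soil=loam) = 0.123 + 0.028 + 0.146 = 0.297; P(Yield=med | Soil=loam) = 0.146/0.297 = 0.4916.
Difference = -0.160.

-0.160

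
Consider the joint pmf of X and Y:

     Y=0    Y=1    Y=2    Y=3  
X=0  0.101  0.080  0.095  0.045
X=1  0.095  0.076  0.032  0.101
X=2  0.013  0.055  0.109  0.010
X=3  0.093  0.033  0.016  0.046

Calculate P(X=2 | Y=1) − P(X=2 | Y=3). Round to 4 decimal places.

0.1759

P(Y=1) = 0.080 + 0.076 + 0.055 + 0.033 = 0.244; P(X=2 | Y=1) = 0.055/0.244 = 0.22541.
P(Y=3) = 0.045 + 0.101 + 0.010 + 0.046 = 0.202; P(X=2 | Y=3) = 0.010/0.202 = 0.04950.
Difference = 0.1759.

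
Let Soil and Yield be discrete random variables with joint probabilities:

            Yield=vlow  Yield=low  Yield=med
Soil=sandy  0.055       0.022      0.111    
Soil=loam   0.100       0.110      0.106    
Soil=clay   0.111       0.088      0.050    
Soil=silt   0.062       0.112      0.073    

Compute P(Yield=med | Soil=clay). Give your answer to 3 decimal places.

P(Soil=clay) = 0.111 + 0.088 + 0.050 = 0.249.
P(Yield=med | Soil=clay) = 0.050/0.249 = 0.201.

0.201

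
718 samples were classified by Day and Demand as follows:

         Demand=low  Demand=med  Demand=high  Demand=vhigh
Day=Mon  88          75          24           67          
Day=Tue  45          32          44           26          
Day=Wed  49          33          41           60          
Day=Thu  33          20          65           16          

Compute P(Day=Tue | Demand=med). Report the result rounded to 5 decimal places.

Total with Demand=med: 75 + 32 + 33 + 20 = 160.
P(Day=Tue | Demand=med) = 32/160 = 0.20000.

0.20000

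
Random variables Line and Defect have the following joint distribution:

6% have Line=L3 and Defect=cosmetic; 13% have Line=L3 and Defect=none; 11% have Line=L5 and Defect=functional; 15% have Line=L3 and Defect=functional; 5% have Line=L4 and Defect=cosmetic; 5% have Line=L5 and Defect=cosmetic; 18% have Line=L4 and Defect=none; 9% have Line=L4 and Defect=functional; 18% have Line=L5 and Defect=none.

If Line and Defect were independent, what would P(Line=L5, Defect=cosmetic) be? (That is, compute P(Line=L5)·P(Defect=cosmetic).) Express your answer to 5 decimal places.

P(Line=L5) = 0.18 + 0.05 + 0.11 = 0.34.
P(Defect=cosmetic) = 0.06 + 0.05 + 0.05 = 0.16.
Product: 0.34 × 0.16 = 0.05440.

0.05440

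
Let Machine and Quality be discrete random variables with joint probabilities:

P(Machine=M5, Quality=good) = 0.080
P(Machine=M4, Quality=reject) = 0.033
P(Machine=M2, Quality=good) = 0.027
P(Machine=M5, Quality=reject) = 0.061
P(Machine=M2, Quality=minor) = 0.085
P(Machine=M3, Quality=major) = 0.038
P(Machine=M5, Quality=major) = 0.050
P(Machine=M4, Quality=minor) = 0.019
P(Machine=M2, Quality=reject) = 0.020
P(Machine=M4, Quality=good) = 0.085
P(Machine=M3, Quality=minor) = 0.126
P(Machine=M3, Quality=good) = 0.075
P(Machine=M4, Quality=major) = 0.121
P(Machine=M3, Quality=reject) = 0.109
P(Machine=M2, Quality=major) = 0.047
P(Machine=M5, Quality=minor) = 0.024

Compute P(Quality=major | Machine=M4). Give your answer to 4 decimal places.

0.4690

P(Machine=M4) = 0.085 + 0.019 + 0.121 + 0.033 = 0.258.
P(Quality=major | Machine=M4) = 0.121/0.258 = 0.4690.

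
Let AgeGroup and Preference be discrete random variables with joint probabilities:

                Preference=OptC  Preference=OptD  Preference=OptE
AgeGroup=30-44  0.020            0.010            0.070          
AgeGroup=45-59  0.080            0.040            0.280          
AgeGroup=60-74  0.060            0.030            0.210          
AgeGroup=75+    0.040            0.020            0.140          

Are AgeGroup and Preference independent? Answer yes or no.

Every cell satisfies P(AgeGroup,Preference) = P(AgeGroup)·P(Preference). For instance P(AgeGroup=30-44) = 0.100, P(Preference=OptC) = 0.200, and 0.100×0.200 = 0.020 matches the joint entry. So AgeGroup and Preference are independent.

yes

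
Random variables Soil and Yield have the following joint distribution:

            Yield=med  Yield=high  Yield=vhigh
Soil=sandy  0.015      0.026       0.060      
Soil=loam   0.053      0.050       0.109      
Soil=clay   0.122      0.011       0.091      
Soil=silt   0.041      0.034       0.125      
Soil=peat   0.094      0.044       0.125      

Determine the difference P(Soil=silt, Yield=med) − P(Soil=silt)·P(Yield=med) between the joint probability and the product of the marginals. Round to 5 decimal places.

P(Soil=silt) = 0.041 + 0.034 + 0.125 = 0.200.
P(Yield=med) = 0.015 + 0.053 + 0.122 + 0.041 + 0.094 = 0.325.
P(Soil=silt, Yield=med) − P(Soil=silt)P(Yield=med) = 0.041 − 0.200×0.325 = -0.02400.

-0.02400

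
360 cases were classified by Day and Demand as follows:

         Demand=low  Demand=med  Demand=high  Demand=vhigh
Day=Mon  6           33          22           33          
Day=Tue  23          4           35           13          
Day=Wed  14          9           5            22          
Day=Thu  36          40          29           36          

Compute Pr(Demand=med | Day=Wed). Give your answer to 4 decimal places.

0.1800

Total with Day=Wed: 14 + 9 + 5 + 22 = 50.
P(Demand=med | Day=Wed) = 9/50 = 0.1800.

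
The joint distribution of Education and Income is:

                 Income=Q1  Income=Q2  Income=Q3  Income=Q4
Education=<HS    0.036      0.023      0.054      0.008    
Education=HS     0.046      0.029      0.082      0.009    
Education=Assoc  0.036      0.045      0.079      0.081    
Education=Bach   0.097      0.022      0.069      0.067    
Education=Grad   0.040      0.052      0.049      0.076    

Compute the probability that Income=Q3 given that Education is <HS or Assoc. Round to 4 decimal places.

0.3674

P(Education=<HS) = 0.036 + 0.023 + 0.054 + 0.008 = 0.121.
P(Education=Assoc) = 0.036 + 0.045 + 0.079 + 0.081 = 0.241.
P(Education ∈ {<HS, Assoc}) = 0.121 + 0.241 = 0.362; P(Income=Q3, Education ∈ {<HS, Assoc}) = 0.054 + 0.079 = 0.133.
P(Income=Q3 | Education ∈ {<HS, Assoc}) = 0.133/0.362 = 0.3674.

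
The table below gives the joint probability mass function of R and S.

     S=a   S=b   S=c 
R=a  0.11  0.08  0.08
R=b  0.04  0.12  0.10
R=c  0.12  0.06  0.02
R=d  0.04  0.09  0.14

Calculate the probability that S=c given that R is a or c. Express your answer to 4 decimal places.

0.2128

P(R=a) = 0.11 + 0.08 + 0.08 = 0.27.
P(R=c) = 0.12 + 0.06 + 0.02 = 0.20.
P(R ∈ {a, c}) = 0.27 + 0.20 = 0.47; P(S=c, R ∈ {a, c}) = 0.08 + 0.02 = 0.10.
P(S=c | R ∈ {a, c}) = 0.10/0.47 = 0.2128.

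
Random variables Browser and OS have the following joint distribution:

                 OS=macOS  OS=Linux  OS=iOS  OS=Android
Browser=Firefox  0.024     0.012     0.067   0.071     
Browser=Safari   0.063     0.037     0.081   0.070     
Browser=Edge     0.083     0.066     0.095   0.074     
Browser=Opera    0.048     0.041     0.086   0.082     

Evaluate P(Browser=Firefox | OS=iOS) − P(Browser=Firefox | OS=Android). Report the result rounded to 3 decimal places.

-0.035

P(OS=iOS) = 0.067 + 0.081 + 0.095 + 0.086 = 0.329; P(Browser=Firefox | OS=iOS) = 0.067/0.329 = 0.2036.
P(OS=Android) = 0.071 + 0.070 + 0.074 + 0.082 = 0.297; P(Browser=Firefox | OS=Android) = 0.071/0.297 = 0.2391.
Difference = -0.035.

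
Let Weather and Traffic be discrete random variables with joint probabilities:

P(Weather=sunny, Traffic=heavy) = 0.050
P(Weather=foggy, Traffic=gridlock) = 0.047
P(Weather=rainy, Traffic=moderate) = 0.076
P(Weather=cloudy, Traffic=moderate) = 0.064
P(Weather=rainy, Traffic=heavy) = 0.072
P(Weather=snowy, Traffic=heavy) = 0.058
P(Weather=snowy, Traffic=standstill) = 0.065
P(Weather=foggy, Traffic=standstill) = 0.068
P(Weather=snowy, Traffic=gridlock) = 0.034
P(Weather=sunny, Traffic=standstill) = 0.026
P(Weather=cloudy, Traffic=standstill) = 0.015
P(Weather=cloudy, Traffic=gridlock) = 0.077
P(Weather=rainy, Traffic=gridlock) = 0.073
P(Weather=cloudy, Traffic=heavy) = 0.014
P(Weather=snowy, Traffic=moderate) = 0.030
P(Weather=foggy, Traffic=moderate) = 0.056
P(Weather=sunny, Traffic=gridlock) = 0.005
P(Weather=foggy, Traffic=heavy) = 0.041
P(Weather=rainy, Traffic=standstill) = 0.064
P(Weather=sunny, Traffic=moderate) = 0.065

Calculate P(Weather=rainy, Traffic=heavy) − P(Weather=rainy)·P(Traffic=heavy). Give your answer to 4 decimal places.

0.0050

P(Weather=rainy) = 0.076 + 0.072 + 0.073 + 0.064 = 0.285.
P(Traffic=heavy) = 0.050 + 0.014 + 0.072 + 0.058 + 0.041 = 0.235.
P(Weather=rainy, Traffic=heavy) − P(Weather=rainy)P(Traffic=heavy) = 0.072 − 0.285×0.235 = 0.0050.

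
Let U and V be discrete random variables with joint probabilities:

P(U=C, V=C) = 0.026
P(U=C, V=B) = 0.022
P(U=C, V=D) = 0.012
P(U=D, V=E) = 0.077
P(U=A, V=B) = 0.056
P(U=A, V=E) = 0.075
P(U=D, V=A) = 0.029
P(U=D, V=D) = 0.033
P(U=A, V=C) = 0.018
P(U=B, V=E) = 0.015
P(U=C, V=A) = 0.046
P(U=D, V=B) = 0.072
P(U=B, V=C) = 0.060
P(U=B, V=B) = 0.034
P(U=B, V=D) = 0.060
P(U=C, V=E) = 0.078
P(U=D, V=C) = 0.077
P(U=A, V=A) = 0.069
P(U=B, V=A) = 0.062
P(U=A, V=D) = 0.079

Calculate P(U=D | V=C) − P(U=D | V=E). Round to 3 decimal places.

0.111

P(V=C) = 0.018 + 0.060 + 0.026 + 0.077 = 0.181; P(U=D | V=C) = 0.077/0.181 = 0.4254.
P(V=E) = 0.075 + 0.015 + 0.078 + 0.077 = 0.245; P(U=D | V=E) = 0.077/0.245 = 0.3143.
Difference = 0.111.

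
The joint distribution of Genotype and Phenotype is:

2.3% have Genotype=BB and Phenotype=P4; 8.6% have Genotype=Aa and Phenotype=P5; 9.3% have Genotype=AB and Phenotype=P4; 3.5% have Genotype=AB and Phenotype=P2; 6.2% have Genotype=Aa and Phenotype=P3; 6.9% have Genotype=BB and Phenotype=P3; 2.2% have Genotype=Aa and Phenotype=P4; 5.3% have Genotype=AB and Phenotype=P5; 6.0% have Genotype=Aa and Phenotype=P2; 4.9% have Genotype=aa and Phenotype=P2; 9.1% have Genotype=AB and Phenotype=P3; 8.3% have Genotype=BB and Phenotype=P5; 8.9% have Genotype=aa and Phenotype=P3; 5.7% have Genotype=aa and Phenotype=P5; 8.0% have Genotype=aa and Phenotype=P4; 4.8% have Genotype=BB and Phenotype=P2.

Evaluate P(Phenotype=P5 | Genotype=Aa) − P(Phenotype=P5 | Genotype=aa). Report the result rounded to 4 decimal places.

P(Genotype=Aa) = 0.060 + 0.062 + 0.022 + 0.086 = 0.230; P(Phenotype=P5 | Genotype=Aa) = 0.086/0.230 = 0.37391.
P(Genotype=aa) = 0.049 + 0.089 + 0.080 + 0.057 = 0.275; P(Phenotype=P5 | Genotype=aa) = 0.057/0.275 = 0.20727.
Difference = 0.1666.

0.1666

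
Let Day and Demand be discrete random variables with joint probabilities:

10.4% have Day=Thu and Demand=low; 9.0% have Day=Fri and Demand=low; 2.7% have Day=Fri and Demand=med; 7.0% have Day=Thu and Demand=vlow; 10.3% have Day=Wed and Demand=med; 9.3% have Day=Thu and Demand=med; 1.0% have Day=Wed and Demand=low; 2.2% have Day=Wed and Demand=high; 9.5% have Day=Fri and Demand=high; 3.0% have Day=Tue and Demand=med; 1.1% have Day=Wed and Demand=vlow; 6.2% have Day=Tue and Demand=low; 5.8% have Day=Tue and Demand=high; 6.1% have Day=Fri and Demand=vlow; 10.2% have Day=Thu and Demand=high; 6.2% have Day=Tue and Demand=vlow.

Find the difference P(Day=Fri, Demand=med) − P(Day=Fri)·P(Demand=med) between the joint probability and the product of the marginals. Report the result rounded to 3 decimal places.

P(Day=Fri) = 0.061 + 0.090 + 0.027 + 0.095 = 0.273.
P(Demand=med) = 0.030 + 0.103 + 0.093 + 0.027 = 0.253.
P(Day=Fri, Demand=med) − P(Day=Fri)P(Demand=med) = 0.027 − 0.273×0.253 = -0.042.

-0.042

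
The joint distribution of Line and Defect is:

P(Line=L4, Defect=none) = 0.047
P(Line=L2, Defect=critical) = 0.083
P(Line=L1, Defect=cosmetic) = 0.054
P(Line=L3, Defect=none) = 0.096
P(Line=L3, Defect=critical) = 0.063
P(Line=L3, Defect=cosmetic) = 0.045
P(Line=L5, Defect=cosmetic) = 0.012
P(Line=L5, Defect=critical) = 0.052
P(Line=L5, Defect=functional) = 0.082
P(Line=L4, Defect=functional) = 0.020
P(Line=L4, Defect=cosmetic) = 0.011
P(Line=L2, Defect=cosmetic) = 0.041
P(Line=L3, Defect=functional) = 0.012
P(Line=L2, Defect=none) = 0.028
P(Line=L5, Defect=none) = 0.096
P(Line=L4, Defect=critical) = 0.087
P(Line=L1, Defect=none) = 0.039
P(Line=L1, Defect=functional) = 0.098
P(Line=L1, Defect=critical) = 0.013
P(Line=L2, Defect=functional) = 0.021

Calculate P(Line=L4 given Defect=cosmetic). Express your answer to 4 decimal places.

0.0675

P(Defect=cosmetic) = 0.054 + 0.041 + 0.045 + 0.011 + 0.012 = 0.163.
P(Line=L4 | Defect=cosmetic) = 0.011/0.163 = 0.0675.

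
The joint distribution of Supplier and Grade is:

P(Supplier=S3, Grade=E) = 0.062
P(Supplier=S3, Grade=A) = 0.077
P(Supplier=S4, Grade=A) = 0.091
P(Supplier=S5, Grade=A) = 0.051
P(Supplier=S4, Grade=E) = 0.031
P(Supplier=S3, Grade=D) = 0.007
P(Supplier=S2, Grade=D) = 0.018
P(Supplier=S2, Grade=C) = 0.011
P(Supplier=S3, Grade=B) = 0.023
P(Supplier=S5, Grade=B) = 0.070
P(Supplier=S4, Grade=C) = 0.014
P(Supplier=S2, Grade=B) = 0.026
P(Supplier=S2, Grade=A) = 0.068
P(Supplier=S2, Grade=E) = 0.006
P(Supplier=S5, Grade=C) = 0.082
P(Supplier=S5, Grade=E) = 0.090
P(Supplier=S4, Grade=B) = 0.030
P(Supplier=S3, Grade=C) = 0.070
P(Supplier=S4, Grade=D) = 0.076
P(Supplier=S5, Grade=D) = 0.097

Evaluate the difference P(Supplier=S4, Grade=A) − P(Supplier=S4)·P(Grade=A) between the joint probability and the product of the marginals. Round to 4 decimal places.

0.0215

P(Supplier=S4) = 0.091 + 0.030 + 0.014 + 0.076 + 0.031 = 0.242.
P(Grade=A) = 0.068 + 0.077 + 0.091 + 0.051 = 0.287.
P(Supplier=S4, Grade=A) − P(Supplier=S4)P(Grade=A) = 0.091 − 0.242×0.287 = 0.0215.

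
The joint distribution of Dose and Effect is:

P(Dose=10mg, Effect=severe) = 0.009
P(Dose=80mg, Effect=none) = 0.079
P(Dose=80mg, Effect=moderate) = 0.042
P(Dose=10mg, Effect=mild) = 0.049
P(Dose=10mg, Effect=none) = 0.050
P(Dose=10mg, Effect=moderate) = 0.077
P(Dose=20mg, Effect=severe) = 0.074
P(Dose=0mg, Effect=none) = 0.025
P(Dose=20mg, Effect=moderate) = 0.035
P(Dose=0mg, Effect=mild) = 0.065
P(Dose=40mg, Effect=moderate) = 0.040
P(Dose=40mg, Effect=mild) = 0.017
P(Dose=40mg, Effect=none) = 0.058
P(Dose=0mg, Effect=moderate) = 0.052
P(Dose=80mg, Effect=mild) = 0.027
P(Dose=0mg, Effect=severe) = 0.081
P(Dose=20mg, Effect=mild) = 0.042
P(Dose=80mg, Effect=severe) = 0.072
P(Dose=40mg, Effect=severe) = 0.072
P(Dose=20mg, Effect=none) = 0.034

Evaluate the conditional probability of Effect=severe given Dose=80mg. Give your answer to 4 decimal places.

0.3273

P(Dose=80mg) = 0.079 + 0.027 + 0.042 + 0.072 = 0.220.
P(Effect=severe | Dose=80mg) = 0.072/0.220 = 0.3273.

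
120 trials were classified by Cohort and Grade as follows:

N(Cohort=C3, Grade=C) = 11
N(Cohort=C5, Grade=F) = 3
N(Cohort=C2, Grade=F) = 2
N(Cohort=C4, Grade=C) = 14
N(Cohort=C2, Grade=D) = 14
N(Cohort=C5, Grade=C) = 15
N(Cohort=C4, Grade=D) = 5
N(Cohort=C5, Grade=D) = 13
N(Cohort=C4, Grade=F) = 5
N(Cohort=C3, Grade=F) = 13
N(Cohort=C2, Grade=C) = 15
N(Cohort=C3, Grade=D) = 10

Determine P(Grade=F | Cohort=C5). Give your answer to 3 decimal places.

0.097

Total with Cohort=C5: 15 + 13 + 3 = 31.
P(Grade=F | Cohort=C5) = 3/31 = 0.097.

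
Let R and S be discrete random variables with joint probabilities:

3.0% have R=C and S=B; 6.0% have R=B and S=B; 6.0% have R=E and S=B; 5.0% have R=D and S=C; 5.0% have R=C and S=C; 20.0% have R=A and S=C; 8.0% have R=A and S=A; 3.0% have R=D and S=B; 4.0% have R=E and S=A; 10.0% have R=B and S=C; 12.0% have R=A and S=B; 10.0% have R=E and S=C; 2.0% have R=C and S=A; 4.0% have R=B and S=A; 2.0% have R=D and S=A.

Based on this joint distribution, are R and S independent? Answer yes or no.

yes

Every cell satisfies P(R,S) = P(R)·P(S). For instance P(R=A) = 0.400, P(S=B) = 0.300, and 0.400×0.300 = 0.120 matches the joint entry. So R and S are independent.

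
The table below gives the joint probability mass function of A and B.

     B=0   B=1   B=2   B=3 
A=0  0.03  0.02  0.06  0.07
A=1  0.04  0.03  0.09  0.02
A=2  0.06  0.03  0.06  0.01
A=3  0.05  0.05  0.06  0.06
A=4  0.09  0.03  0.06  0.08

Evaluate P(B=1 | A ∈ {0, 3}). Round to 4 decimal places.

0.1750

P(A=0) = 0.03 + 0.02 + 0.06 + 0.07 = 0.18.
P(A=3) = 0.05 + 0.05 + 0.06 + 0.06 = 0.22.
P(A ∈ {0, 3}) = 0.18 + 0.22 = 0.40; P(B=1, A ∈ {0, 3}) = 0.02 + 0.05 = 0.07.
P(B=1 | A ∈ {0, 3}) = 0.07/0.40 = 0.1750.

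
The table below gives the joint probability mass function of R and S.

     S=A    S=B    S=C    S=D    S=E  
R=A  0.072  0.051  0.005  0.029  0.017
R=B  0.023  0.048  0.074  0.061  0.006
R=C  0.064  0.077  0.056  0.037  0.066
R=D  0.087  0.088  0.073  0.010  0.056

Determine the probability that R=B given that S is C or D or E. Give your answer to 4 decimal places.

0.2878

P(S=C) = 0.005 + 0.074 + 0.056 + 0.073 = 0.208.
P(S=D) = 0.029 + 0.061 + 0.037 + 0.010 = 0.137.
P(S=E) = 0.017 + 0.006 + 0.066 + 0.056 = 0.145.
P(S ∈ {C, D, E}) = 0.208 + 0.137 + 0.145 = 0.490; P(R=B, S ∈ {C, D, E}) = 0.074 + 0.061 + 0.006 = 0.141.
P(R=B | S ∈ {C, D, E}) = 0.141/0.490 = 0.2878.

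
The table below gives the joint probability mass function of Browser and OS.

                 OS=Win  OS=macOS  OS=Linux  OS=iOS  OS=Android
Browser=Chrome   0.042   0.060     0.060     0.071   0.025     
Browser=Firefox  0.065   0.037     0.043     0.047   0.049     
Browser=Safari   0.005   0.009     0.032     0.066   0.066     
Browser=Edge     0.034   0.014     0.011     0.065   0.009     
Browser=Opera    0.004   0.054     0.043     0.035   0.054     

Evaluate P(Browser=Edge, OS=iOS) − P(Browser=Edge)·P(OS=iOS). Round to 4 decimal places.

0.0272

P(Browser=Edge) = 0.034 + 0.014 + 0.011 + 0.065 + 0.009 = 0.133.
P(OS=iOS) = 0.071 + 0.047 + 0.066 + 0.065 + 0.035 = 0.284.
P(Browser=Edge, OS=iOS) − P(Browser=Edge)P(OS=iOS) = 0.065 − 0.133×0.284 = 0.0272.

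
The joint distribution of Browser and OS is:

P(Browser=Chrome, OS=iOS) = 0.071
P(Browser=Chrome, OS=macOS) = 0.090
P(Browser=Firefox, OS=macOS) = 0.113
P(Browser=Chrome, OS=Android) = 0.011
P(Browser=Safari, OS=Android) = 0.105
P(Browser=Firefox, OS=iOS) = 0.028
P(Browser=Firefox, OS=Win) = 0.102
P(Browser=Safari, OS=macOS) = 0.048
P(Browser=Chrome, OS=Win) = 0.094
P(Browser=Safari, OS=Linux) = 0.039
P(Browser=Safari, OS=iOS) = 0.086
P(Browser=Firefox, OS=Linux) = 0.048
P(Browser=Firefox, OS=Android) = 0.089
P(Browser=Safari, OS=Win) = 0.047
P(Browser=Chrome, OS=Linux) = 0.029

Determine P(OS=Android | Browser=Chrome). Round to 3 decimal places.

P(Browser=Chrome) = 0.094 + 0.090 + 0.029 + 0.071 + 0.011 = 0.295.
P(OS=Android | Browser=Chrome) = 0.011/0.295 = 0.037.

0.037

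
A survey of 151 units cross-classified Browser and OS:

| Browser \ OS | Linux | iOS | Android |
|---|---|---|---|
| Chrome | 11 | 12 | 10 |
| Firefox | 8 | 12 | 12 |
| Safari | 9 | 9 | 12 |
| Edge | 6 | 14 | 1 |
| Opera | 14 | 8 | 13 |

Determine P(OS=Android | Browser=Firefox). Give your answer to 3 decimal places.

Total with Browser=Firefox: 8 + 12 + 12 = 32.
P(OS=Android | Browser=Firefox) = 12/32 = 0.375.

0.375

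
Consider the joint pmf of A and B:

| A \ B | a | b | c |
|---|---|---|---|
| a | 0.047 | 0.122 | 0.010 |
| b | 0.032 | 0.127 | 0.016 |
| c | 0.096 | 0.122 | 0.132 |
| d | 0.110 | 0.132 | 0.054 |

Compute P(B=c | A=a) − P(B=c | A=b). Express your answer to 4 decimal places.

-0.0356

P(A=a) = 0.047 + 0.122 + 0.010 = 0.179; P(B=c | A=a) = 0.010/0.179 = 0.05587.
P(A=b) = 0.032 + 0.127 + 0.016 = 0.175; P(B=c | A=b) = 0.016/0.175 = 0.09143.
Difference = -0.0356.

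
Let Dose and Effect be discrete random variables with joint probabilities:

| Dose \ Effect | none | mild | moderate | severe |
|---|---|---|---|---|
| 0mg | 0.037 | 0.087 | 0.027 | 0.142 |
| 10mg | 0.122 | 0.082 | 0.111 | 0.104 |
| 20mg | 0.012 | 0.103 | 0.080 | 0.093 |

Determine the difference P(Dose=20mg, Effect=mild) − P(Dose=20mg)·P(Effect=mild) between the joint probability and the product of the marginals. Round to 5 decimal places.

P(Dose=20mg) = 0.012 + 0.103 + 0.080 + 0.093 = 0.288.
P(Effect=mild) = 0.087 + 0.082 + 0.103 = 0.272.
P(Dose=20mg, Effect=mild) − P(Dose=20mg)P(Effect=mild) = 0.103 − 0.288×0.272 = 0.02466.

0.02466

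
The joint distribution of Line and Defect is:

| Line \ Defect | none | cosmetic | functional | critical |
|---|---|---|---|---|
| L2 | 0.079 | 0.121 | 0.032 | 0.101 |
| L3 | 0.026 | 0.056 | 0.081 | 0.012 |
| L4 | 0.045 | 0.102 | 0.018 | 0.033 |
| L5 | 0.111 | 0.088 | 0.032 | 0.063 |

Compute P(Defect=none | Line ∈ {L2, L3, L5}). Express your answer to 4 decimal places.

P(Line=L2) = 0.079 + 0.121 + 0.032 + 0.101 = 0.333.
P(Line=L3) = 0.026 + 0.056 + 0.081 + 0.012 = 0.175.
P(Line=L5) = 0.111 + 0.088 + 0.032 + 0.063 = 0.294.
P(Line ∈ {L2, L3, L5}) = 0.333 + 0.175 + 0.294 = 0.802; P(Defect=none, Line ∈ {L2, L3, L5}) = 0.079 + 0.026 + 0.111 = 0.216.
P(Defect=none | Line ∈ {L2, L3, L5}) = 0.216/0.802 = 0.2693.

0.2693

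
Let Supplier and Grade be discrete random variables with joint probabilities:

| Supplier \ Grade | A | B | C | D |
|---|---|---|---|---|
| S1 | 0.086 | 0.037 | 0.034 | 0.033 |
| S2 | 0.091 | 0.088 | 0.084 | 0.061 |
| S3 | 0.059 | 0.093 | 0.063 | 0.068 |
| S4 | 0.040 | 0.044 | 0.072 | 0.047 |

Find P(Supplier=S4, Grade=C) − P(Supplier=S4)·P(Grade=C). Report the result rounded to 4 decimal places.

0.0206

P(Supplier=S4) = 0.040 + 0.044 + 0.072 + 0.047 = 0.203.
P(Grade=C) = 0.034 + 0.084 + 0.063 + 0.072 = 0.253.
P(Supplier=S4, Grade=C) − P(Supplier=S4)P(Grade=C) = 0.072 − 0.203×0.253 = 0.0206.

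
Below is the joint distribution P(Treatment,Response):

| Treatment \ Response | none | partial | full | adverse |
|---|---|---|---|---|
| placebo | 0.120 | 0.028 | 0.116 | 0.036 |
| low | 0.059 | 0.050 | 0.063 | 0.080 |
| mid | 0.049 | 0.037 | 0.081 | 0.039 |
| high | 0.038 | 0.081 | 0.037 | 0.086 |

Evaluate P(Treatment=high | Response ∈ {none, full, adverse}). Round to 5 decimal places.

P(Response=none) = 0.120 + 0.059 + 0.049 + 0.038 = 0.266.
P(Response=full) = 0.116 + 0.063 + 0.081 + 0.037 = 0.297.
P(Response=adverse) = 0.036 + 0.080 + 0.039 + 0.086 = 0.241.
P(Response ∈ {none, full, adverse}) = 0.266 + 0.297 + 0.241 = 0.804; P(Treatment=high, Response ∈ {none, full, adverse}) = 0.038 + 0.037 + 0.086 = 0.161.
P(Treatment=high | Response ∈ {none, full, adverse}) = 0.161/0.804 = 0.20025.

0.20025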